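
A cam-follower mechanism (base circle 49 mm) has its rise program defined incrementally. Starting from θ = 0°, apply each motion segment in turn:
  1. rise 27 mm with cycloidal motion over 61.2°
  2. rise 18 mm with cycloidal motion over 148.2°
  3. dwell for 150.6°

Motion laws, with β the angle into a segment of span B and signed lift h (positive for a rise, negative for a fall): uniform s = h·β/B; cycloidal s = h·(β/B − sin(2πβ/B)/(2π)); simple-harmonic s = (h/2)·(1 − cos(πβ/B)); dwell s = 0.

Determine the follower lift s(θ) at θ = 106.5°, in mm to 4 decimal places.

seg 1 [0°–61.2°] cycloidal, h=27: full span → s += 27 → s = 27.0000
seg 2 [61.2°–209.4°] cycloidal, h=18: θ=106.5° here. β=45.3, B=148.2. 18·(0.3057 − sin(2π·0.3057)/(2π)) = 2.8107 → s = 29.8107

29.8107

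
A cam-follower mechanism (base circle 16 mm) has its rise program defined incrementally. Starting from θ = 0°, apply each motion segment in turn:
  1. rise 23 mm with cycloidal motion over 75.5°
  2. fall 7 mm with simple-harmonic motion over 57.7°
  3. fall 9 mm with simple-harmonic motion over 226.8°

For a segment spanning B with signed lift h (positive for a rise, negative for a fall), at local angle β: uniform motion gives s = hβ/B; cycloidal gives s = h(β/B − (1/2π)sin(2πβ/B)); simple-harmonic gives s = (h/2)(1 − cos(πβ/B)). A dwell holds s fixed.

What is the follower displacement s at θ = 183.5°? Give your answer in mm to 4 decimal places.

seg 1 [0°–75.5°] cycloidal, h=23: full span → s += 23 → s = 23.0000
seg 2 [75.5°–133.2°] simple-harmonic, h=-7: full span → s += -7 → s = 16.0000
seg 3 [133.2°–360°] simple-harmonic, h=-9: θ=183.5° here. β=50.3, B=226.8. -9/2·(1 − cos(π·0.2218)) = -1.0488 → s = 14.9512

14.9512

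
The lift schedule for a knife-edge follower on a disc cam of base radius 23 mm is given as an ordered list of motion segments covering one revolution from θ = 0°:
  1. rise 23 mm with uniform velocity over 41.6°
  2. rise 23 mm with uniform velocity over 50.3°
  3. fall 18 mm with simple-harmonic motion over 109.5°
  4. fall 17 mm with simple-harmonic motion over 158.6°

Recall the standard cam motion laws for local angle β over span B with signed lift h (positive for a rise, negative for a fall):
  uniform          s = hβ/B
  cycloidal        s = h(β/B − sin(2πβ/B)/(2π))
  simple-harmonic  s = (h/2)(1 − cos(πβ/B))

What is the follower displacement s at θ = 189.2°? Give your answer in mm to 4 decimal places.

seg 1 [0°–41.6°] uniform, h=23: full span → s += 23 → s = 23.0000
seg 2 [41.6°–91.9°] uniform, h=23: full span → s += 23 → s = 46.0000
seg 3 [91.9°–201.4°] simple-harmonic, h=-18: θ=189.2° here. β=97.3, B=109.5. -18/2·(1 − cos(π·0.8886)) = -17.4543 → s = 28.5457

28.5457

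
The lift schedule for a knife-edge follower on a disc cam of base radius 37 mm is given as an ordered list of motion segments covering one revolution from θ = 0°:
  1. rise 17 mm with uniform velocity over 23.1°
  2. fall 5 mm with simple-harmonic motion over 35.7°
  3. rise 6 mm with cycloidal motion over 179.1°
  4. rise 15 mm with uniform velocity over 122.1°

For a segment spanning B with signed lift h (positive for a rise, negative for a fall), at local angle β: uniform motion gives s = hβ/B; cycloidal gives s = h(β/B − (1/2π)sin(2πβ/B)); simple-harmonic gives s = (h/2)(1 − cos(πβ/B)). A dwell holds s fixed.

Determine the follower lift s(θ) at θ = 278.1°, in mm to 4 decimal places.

seg 1 [0°–23.1°] uniform, h=17: full span → s += 17 → s = 17.0000
seg 2 [23.1°–58.8°] simple-harmonic, h=-5: full span → s += -5 → s = 12.0000
seg 3 [58.8°–237.9°] cycloidal, h=6: full span → s += 6 → s = 18.0000
seg 4 [237.9°–360°] uniform, h=15: θ=278.1° here. β=40.2, B=122.1. 15·40.2/122.1 = 4.9386 → s = 22.9386

22.9386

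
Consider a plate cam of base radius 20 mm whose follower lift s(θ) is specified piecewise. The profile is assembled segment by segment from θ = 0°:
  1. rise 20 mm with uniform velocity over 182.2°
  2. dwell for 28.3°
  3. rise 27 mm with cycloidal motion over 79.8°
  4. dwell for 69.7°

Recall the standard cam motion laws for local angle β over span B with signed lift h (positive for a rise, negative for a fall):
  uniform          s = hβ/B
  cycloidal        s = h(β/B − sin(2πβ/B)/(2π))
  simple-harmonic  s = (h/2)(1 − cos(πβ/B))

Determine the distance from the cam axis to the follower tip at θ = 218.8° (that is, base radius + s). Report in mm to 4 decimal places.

seg 1 [0°–182.2°] uniform, h=20: full span → s += 20 → s = 20.0000
seg 2 [182.2°–210.5°] dwell: s stays 20.0000
seg 3 [210.5°–290.3°] cycloidal, h=27: θ=218.8° here. β=8.3, B=79.8. 27·(0.1040 − sin(2π·0.1040)/(2π)) = 0.1957 → s = 20.1957
radial distance = base radius + s = 20 + 20.1957 = 40.1957

40.1957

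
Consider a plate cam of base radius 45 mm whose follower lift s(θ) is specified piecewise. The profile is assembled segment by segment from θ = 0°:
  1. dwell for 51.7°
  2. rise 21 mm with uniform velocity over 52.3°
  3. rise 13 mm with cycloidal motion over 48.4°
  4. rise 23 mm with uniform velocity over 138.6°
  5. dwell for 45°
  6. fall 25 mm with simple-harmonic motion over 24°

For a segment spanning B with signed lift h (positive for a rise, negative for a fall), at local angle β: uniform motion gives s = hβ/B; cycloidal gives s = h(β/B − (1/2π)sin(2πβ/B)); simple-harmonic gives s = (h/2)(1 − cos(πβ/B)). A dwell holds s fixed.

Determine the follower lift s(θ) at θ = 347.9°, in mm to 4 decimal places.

seg 1 [0°–51.7°] dwell: s stays 0.0000
seg 2 [51.7°–104°] uniform, h=21: full span → s += 21 → s = 21.0000
seg 3 [104°–152.4°] cycloidal, h=13: full span → s += 13 → s = 34.0000
seg 4 [152.4°–291°] uniform, h=23: full span → s += 23 → s = 57.0000
seg 5 [291°–336°] dwell: s stays 57.0000
seg 6 [336°–360°] simple-harmonic, h=-25: θ=347.9° here. β=11.9, B=24. -25/2·(1 − cos(π·0.4958)) = -12.3364 → s = 44.6636

44.6636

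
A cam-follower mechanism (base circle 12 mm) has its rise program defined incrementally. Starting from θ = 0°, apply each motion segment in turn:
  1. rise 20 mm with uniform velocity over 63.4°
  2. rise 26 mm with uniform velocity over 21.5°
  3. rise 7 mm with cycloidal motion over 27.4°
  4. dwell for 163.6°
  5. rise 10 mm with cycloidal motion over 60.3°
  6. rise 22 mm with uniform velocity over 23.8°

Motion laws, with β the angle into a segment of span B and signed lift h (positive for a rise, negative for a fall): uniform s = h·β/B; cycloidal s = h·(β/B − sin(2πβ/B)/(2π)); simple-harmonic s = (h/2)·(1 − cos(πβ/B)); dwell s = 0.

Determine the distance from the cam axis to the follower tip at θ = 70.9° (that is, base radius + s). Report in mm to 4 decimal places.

seg 1 [0°–63.4°] uniform, h=20: full span → s += 20 → s = 20.0000
seg 2 [63.4°–84.9°] uniform, h=26: θ=70.9° here. β=7.5, B=21.5. 26·7.5/21.5 = 9.0698 → s = 29.0698
radial distance = base radius + s = 12 + 29.0698 = 41.0698

41.0698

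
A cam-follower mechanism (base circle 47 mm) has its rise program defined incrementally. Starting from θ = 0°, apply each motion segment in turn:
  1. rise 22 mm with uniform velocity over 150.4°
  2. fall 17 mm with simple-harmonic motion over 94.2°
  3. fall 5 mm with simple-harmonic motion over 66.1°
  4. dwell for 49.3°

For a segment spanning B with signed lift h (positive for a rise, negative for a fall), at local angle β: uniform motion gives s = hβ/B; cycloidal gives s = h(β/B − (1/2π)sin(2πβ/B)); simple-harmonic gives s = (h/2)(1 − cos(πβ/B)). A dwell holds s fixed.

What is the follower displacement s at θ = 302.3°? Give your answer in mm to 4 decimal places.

seg 1 [0°–150.4°] uniform, h=22: full span → s += 22 → s = 22.0000
seg 2 [150.4°–244.6°] simple-harmonic, h=-17: full span → s += -17 → s = 5.0000
seg 3 [244.6°–310.7°] simple-harmonic, h=-5: θ=302.3° here. β=57.7, B=66.1. -5/2·(1 − cos(π·0.8729)) = -4.8034 → s = 0.1966

0.1966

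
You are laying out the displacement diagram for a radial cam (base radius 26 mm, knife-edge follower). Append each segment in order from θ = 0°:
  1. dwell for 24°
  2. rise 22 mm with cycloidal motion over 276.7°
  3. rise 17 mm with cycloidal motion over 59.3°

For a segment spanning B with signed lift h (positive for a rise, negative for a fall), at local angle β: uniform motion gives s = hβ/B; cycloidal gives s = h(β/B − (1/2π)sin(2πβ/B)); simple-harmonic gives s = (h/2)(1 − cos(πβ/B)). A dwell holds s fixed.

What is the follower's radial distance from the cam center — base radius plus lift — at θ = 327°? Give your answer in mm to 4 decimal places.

seg 1 [0°–24°] dwell: s stays 0.0000
seg 2 [24°–300.7°] cycloidal, h=22: full span → s += 22 → s = 22.0000
seg 3 [300.7°–360°] cycloidal, h=17: θ=327° here. β=26.3, B=59.3. 17·(0.4435 − sin(2π·0.4435)/(2π)) = 6.5993 → s = 28.5993
radial distance = base radius + s = 26 + 28.5993 = 54.5993

54.5993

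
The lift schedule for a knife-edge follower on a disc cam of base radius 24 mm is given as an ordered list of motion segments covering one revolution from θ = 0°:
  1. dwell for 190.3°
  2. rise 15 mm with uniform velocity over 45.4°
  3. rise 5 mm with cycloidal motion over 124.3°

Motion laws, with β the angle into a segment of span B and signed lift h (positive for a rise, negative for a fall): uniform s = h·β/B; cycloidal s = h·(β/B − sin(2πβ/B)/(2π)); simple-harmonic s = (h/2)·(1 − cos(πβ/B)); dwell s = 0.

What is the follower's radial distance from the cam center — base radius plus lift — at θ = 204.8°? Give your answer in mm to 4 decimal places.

seg 1 [0°–190.3°] dwell: s stays 0.0000
seg 2 [190.3°–235.7°] uniform, h=15: θ=204.8° here. β=14.5, B=45.4. 15·14.5/45.4 = 4.7907 → s = 4.7907
radial distance = base radius + s = 24 + 4.7907 = 28.7907

28.7907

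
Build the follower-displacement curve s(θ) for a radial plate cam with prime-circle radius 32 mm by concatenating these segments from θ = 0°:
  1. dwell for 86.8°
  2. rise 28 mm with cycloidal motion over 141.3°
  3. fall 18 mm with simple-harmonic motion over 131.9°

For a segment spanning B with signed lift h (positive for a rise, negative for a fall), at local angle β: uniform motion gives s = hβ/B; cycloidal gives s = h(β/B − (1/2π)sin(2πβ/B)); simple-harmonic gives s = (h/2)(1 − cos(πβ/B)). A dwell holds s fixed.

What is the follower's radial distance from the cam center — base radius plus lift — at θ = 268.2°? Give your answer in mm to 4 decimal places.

seg 1 [0°–86.8°] dwell: s stays 0.0000
seg 2 [86.8°–228.1°] cycloidal, h=28: full span → s += 28 → s = 28.0000
seg 3 [228.1°–360°] simple-harmonic, h=-18: θ=268.2° here. β=40.1, B=131.9. -18/2·(1 − cos(π·0.3040)) = -3.8023 → s = 24.1977
radial distance = base radius + s = 32 + 24.1977 = 56.1977

56.1977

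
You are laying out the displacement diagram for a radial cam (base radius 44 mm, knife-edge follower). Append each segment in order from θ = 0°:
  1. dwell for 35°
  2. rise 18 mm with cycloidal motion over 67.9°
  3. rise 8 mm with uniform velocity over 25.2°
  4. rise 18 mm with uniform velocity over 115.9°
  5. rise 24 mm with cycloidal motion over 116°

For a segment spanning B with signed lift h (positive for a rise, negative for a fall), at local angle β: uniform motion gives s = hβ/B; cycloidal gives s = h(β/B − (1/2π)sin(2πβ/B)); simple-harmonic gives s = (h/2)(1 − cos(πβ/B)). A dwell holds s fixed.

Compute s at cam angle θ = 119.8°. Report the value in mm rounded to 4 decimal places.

seg 1 [0°–35°] dwell: s stays 0.0000
seg 2 [35°–102.9°] cycloidal, h=18: full span → s += 18 → s = 18.0000
seg 3 [102.9°–128.1°] uniform, h=8: θ=119.8° here. β=16.9, B=25.2. 8·16.9/25.2 = 5.3651 → s = 23.3651

23.3651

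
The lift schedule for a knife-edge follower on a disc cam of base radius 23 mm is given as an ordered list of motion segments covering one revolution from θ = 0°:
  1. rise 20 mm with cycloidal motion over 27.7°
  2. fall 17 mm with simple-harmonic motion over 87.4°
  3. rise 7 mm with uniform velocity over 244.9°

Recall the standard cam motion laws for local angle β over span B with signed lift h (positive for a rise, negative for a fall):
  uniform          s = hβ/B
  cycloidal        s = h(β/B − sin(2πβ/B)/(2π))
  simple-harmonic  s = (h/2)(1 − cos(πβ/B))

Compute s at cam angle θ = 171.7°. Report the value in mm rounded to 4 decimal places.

seg 1 [0°–27.7°] cycloidal, h=20: full span → s += 20 → s = 20.0000
seg 2 [27.7°–115.1°] simple-harmonic, h=-17: full span → s += -17 → s = 3.0000
seg 3 [115.1°–360°] uniform, h=7: θ=171.7° here. β=56.6, B=244.9. 7·56.6/244.9 = 1.6178 → s = 4.6178

4.6178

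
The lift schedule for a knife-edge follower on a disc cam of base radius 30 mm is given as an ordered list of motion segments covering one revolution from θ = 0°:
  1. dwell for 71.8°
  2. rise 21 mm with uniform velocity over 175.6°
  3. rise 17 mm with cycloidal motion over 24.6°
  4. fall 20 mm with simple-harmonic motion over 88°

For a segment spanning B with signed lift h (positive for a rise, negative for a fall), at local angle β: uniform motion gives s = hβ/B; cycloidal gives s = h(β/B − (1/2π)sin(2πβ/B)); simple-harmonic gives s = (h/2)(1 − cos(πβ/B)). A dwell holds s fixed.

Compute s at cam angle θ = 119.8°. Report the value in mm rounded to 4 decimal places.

seg 1 [0°–71.8°] dwell: s stays 0.0000
seg 2 [71.8°–247.4°] uniform, h=21: θ=119.8° here. β=48, B=175.6. 21·48/175.6 = 5.7403 → s = 5.7403

5.7403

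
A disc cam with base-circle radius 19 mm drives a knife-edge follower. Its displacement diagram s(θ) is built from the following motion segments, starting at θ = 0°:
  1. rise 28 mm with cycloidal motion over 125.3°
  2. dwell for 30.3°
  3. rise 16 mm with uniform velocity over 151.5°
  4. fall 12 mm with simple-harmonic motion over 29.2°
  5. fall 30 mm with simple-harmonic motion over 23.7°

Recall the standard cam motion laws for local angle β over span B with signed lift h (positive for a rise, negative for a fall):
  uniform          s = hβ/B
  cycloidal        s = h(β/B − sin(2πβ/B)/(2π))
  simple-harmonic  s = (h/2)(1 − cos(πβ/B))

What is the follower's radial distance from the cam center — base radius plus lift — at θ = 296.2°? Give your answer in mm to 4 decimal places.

seg 1 [0°–125.3°] cycloidal, h=28: full span → s += 28 → s = 28.0000
seg 2 [125.3°–155.6°] dwell: s stays 28.0000
seg 3 [155.6°–307.1°] uniform, h=16: θ=296.2° here. β=140.6, B=151.5. 16·140.6/151.5 = 14.8488 → s = 42.8488
radial distance = base radius + s = 19 + 42.8488 = 61.8488

61.8488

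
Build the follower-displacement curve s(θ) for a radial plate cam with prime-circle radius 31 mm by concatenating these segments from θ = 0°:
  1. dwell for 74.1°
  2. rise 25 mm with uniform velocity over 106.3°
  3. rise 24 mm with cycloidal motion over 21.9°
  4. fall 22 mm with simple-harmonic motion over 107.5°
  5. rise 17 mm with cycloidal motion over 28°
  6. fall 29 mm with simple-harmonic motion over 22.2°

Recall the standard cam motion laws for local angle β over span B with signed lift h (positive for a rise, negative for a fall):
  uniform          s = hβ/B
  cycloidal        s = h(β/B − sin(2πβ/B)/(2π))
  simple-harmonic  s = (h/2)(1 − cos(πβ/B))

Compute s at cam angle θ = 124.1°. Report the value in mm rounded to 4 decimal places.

seg 1 [0°–74.1°] dwell: s stays 0.0000
seg 2 [74.1°–180.4°] uniform, h=25: θ=124.1° here. β=50, B=106.3. 25·50/106.3 = 11.7592 → s = 11.7592

11.7592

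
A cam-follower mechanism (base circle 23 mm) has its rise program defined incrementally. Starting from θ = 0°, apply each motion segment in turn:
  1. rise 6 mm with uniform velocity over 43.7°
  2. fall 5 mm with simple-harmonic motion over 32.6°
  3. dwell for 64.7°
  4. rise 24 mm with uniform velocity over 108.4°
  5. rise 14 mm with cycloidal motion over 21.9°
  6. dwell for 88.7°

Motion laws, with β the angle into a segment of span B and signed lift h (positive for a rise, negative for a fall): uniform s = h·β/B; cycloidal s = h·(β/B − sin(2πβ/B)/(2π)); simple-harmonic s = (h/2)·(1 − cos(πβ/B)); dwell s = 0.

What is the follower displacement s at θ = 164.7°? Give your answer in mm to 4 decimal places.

seg 1 [0°–43.7°] uniform, h=6: full span → s += 6 → s = 6.0000
seg 2 [43.7°–76.3°] simple-harmonic, h=-5: full span → s += -5 → s = 1.0000
seg 3 [76.3°–141°] dwell: s stays 1.0000
seg 4 [141°–249.4°] uniform, h=24: θ=164.7° here. β=23.7, B=108.4. 24·23.7/108.4 = 5.2472 → s = 6.2472

6.2472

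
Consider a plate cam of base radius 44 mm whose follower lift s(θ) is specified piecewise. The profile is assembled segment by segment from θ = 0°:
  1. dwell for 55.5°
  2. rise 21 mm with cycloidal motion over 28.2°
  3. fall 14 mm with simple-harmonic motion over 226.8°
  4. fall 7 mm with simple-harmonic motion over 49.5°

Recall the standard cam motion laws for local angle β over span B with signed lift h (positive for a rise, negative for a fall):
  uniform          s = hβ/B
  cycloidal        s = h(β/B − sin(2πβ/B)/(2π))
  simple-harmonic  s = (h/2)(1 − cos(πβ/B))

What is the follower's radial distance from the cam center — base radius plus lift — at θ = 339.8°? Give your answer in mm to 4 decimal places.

seg 1 [0°–55.5°] dwell: s stays 0.0000
seg 2 [55.5°–83.7°] cycloidal, h=21: full span → s += 21 → s = 21.0000
seg 3 [83.7°–310.5°] simple-harmonic, h=-14: full span → s += -14 → s = 7.0000
seg 4 [310.5°–360°] simple-harmonic, h=-7: θ=339.8° here. β=29.3, B=49.5. -7/2·(1 − cos(π·0.5919)) = -4.4967 → s = 2.5033
radial distance = base radius + s = 44 + 2.5033 = 46.5033

46.5033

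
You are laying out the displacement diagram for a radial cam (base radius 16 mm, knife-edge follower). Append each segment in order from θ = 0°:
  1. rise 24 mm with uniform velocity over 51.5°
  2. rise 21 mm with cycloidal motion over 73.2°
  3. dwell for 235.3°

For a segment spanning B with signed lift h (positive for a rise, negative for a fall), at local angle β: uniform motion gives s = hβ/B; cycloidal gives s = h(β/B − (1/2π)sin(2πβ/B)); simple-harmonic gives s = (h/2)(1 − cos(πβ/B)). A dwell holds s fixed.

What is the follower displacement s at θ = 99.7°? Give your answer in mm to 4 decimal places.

seg 1 [0°–51.5°] uniform, h=24: full span → s += 24 → s = 24.0000
seg 2 [51.5°–124.7°] cycloidal, h=21: θ=99.7° here. β=48.2, B=73.2. 21·(0.6585 − sin(2π·0.6585)/(2π)) = 16.6325 → s = 40.6325

40.6325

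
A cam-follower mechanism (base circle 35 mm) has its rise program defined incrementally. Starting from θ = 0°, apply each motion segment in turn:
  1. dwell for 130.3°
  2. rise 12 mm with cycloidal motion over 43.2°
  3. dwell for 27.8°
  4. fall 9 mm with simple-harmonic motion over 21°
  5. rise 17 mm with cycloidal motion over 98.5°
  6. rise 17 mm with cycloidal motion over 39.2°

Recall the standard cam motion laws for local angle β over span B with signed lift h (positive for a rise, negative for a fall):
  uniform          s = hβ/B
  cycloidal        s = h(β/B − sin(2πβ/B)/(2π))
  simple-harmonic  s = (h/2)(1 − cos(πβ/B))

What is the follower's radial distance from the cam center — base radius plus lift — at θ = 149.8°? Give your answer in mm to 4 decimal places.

seg 1 [0°–130.3°] dwell: s stays 0.0000
seg 2 [130.3°–173.5°] cycloidal, h=12: θ=149.8° here. β=19.5, B=43.2. 12·(0.4514 − sin(2π·0.4514)/(2π)) = 4.8424 → s = 4.8424
radial distance = base radius + s = 35 + 4.8424 = 39.8424

39.8424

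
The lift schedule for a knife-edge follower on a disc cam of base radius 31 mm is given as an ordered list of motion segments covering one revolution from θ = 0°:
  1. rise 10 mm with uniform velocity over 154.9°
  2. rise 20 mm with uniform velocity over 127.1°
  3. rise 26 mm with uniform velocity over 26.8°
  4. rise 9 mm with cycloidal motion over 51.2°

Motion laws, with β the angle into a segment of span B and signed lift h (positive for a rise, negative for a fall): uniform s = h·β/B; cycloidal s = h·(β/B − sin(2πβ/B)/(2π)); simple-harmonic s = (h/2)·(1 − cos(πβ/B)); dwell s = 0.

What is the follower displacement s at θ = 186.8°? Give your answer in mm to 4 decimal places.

seg 1 [0°–154.9°] uniform, h=10: full span → s += 10 → s = 10.0000
seg 2 [154.9°–282°] uniform, h=20: θ=186.8° here. β=31.9, B=127.1. 20·31.9/127.1 = 5.0197 → s = 15.0197

15.0197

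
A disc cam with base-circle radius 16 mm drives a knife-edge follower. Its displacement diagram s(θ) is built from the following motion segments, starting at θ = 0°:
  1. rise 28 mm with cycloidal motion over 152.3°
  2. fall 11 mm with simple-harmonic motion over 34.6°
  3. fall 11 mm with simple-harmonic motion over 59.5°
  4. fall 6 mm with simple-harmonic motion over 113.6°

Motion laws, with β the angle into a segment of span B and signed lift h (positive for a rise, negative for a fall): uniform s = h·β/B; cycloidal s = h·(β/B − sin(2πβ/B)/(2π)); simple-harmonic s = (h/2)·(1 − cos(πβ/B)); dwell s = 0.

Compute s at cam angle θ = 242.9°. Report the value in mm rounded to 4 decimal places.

seg 1 [0°–152.3°] cycloidal, h=28: full span → s += 28 → s = 28.0000
seg 2 [152.3°–186.9°] simple-harmonic, h=-11: full span → s += -11 → s = 17.0000
seg 3 [186.9°–246.4°] simple-harmonic, h=-11: θ=242.9° here. β=56, B=59.5. -11/2·(1 − cos(π·0.9412)) = -10.9064 → s = 6.0936

6.0936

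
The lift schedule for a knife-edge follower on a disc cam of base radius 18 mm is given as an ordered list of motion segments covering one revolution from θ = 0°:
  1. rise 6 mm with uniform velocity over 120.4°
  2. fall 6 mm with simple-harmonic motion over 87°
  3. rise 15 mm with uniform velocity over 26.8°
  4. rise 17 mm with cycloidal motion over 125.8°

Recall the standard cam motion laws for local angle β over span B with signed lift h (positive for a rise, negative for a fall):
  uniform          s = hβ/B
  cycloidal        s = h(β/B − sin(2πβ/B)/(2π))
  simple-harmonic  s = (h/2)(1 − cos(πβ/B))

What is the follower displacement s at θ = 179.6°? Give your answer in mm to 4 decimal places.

seg 1 [0°–120.4°] uniform, h=6: full span → s += 6 → s = 6.0000
seg 2 [120.4°–207.4°] simple-harmonic, h=-6: θ=179.6° here. β=59.2, B=87. -6/2·(1 − cos(π·0.6805)) = -4.6111 → s = 1.3889

1.3889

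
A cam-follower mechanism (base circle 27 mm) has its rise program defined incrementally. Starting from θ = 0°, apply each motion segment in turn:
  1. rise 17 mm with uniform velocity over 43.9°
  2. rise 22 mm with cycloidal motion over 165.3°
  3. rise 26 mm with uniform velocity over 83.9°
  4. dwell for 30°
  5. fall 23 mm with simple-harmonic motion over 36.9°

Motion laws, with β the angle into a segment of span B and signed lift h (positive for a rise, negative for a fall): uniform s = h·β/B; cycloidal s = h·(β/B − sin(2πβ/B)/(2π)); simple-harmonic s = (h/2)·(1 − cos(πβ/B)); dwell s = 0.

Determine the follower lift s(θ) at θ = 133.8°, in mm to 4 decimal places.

seg 1 [0°–43.9°] uniform, h=17: full span → s += 17 → s = 17.0000
seg 2 [43.9°–209.2°] cycloidal, h=22: θ=133.8° here. β=89.9, B=165.3. 22·(0.5439 − sin(2π·0.5439)/(2π)) = 12.9177 → s = 29.9177

29.9177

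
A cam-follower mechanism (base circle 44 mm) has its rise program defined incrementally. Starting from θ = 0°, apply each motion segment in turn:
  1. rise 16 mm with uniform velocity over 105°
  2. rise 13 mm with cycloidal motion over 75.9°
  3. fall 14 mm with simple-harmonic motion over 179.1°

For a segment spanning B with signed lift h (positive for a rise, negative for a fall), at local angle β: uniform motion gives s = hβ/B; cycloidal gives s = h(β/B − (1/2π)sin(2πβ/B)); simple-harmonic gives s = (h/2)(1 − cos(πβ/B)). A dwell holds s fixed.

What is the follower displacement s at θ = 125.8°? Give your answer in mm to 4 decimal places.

seg 1 [0°–105°] uniform, h=16: full span → s += 16 → s = 16.0000
seg 2 [105°–180.9°] cycloidal, h=13: θ=125.8° here. β=20.8, B=75.9. 13·(0.2740 − sin(2π·0.2740)/(2π)) = 1.5171 → s = 17.5171

17.5171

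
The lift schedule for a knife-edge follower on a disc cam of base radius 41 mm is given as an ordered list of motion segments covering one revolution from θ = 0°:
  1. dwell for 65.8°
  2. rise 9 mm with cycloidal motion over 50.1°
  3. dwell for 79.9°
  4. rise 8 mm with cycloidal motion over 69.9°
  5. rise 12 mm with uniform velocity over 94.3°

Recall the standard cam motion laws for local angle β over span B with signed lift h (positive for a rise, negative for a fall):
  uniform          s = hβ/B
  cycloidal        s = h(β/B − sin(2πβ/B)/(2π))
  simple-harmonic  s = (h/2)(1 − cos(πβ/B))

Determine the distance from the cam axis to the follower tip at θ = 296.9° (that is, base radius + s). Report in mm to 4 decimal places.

seg 1 [0°–65.8°] dwell: s stays 0.0000
seg 2 [65.8°–115.9°] cycloidal, h=9: full span → s += 9 → s = 9.0000
seg 3 [115.9°–195.8°] dwell: s stays 9.0000
seg 4 [195.8°–265.7°] cycloidal, h=8: full span → s += 8 → s = 17.0000
seg 5 [265.7°–360°] uniform, h=12: θ=296.9° here. β=31.2, B=94.3. 12·31.2/94.3 = 3.9703 → s = 20.9703
radial distance = base radius + s = 41 + 20.9703 = 61.9703

61.9703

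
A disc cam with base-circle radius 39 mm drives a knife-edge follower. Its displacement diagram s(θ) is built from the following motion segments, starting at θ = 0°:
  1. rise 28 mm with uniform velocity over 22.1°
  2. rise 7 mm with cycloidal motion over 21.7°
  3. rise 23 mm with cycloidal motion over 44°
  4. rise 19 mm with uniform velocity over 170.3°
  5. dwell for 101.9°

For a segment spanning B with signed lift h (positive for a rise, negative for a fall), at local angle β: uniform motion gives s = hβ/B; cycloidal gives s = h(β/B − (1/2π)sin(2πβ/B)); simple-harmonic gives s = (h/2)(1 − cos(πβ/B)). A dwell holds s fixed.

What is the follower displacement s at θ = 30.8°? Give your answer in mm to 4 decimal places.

seg 1 [0°–22.1°] uniform, h=28: full span → s += 28 → s = 28.0000
seg 2 [22.1°–43.8°] cycloidal, h=7: θ=30.8° here. β=8.7, B=21.7. 7·(0.4009 − sin(2π·0.4009)/(2π)) = 2.1568 → s = 30.1568

30.1568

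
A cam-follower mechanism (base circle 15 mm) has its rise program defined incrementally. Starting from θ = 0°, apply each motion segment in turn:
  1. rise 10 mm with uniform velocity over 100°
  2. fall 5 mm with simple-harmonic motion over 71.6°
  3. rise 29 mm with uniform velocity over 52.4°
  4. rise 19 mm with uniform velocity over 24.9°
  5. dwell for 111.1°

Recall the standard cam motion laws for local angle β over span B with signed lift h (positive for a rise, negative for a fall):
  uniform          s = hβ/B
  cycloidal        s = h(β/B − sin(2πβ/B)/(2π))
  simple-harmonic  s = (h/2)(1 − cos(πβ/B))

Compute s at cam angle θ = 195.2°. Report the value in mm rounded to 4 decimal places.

seg 1 [0°–100°] uniform, h=10: full span → s += 10 → s = 10.0000
seg 2 [100°–171.6°] simple-harmonic, h=-5: full span → s += -5 → s = 5.0000
seg 3 [171.6°–224°] uniform, h=29: θ=195.2° here. β=23.6, B=52.4. 29·23.6/52.4 = 13.0611 → s = 18.0611

18.0611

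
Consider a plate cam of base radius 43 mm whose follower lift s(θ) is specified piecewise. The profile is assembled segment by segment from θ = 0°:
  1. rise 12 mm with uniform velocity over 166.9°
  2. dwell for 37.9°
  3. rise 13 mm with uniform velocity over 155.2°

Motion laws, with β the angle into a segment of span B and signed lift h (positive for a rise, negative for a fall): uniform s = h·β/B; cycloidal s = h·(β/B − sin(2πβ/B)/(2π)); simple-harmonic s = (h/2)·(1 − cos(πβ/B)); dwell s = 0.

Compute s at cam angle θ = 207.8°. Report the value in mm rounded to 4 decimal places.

seg 1 [0°–166.9°] uniform, h=12: full span → s += 12 → s = 12.0000
seg 2 [166.9°–204.8°] dwell: s stays 12.0000
seg 3 [204.8°–360°] uniform, h=13: θ=207.8° here. β=3, B=155.2. 13·3/155.2 = 0.2513 → s = 12.2513

12.2513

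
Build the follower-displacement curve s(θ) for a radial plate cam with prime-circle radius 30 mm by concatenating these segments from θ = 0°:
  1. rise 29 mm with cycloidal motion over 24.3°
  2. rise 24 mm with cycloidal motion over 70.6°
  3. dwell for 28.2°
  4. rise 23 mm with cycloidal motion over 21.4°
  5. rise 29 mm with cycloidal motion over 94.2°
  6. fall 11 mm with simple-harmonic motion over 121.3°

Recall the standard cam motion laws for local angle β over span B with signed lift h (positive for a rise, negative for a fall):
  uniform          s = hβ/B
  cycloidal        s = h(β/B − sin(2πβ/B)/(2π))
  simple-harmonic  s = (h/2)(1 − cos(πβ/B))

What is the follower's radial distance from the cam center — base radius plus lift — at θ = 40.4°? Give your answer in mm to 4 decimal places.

seg 1 [0°–24.3°] cycloidal, h=29: full span → s += 29 → s = 29.0000
seg 2 [24.3°–94.9°] cycloidal, h=24: θ=40.4° here. β=16.1, B=70.6. 24·(0.2280 − sin(2π·0.2280)/(2π)) = 1.6897 → s = 30.6897
radial distance = base radius + s = 30 + 30.6897 = 60.6897

60.6897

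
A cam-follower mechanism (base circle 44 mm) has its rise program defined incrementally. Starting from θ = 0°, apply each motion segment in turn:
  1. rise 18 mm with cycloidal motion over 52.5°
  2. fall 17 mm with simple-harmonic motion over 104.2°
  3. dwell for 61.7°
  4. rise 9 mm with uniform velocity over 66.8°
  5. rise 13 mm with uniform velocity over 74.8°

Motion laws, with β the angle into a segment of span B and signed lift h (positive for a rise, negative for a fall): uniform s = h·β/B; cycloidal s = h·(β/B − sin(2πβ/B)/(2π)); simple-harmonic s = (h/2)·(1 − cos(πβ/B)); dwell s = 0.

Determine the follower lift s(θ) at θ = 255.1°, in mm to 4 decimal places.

seg 1 [0°–52.5°] cycloidal, h=18: full span → s += 18 → s = 18.0000
seg 2 [52.5°–156.7°] simple-harmonic, h=-17: full span → s += -17 → s = 1.0000
seg 3 [156.7°–218.4°] dwell: s stays 1.0000
seg 4 [218.4°–285.2°] uniform, h=9: θ=255.1° here. β=36.7, B=66.8. 9·36.7/66.8 = 4.9446 → s = 5.9446

5.9446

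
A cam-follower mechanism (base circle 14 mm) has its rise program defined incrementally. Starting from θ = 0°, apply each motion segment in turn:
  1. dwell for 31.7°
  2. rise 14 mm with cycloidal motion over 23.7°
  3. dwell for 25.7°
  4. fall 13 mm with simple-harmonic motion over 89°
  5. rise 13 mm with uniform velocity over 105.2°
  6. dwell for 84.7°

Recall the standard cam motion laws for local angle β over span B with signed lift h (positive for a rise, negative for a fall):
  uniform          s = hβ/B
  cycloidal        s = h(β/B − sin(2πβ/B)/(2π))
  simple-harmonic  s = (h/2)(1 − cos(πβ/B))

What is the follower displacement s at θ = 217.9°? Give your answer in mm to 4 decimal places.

seg 1 [0°–31.7°] dwell: s stays 0.0000
seg 2 [31.7°–55.4°] cycloidal, h=14: full span → s += 14 → s = 14.0000
seg 3 [55.4°–81.1°] dwell: s stays 14.0000
seg 4 [81.1°–170.1°] simple-harmonic, h=-13: full span → s += -13 → s = 1.0000
seg 5 [170.1°–275.3°] uniform, h=13: θ=217.9° here. β=47.8, B=105.2. 13·47.8/105.2 = 5.9068 → s = 6.9068

6.9068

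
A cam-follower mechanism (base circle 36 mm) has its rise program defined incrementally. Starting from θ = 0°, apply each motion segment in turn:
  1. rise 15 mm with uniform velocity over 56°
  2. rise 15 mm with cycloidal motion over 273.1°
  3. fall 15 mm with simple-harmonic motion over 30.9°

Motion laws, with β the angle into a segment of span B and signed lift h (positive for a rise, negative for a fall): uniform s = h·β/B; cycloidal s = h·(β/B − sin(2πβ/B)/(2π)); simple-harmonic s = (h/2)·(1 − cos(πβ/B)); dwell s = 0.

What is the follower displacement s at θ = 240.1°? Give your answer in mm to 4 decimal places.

seg 1 [0°–56°] uniform, h=15: full span → s += 15 → s = 15.0000
seg 2 [56°–329.1°] cycloidal, h=15: θ=240.1° here. β=184.1, B=273.1. 15·(0.6741 − sin(2π·0.6741)/(2π)) = 12.2327 → s = 27.2327

27.2327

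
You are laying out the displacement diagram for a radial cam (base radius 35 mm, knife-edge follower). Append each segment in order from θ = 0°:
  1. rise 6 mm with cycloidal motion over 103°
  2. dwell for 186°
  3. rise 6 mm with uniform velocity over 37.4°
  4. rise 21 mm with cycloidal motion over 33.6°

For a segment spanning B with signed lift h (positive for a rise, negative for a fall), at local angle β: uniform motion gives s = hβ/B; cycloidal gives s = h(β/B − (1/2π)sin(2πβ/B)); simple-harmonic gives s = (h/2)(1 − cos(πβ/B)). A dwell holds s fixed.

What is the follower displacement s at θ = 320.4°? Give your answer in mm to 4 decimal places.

seg 1 [0°–103°] cycloidal, h=6: full span → s += 6 → s = 6.0000
seg 2 [103°–289°] dwell: s stays 6.0000
seg 3 [289°–326.4°] uniform, h=6: θ=320.4° here. β=31.4, B=37.4. 6·31.4/37.4 = 5.0374 → s = 11.0374

11.0374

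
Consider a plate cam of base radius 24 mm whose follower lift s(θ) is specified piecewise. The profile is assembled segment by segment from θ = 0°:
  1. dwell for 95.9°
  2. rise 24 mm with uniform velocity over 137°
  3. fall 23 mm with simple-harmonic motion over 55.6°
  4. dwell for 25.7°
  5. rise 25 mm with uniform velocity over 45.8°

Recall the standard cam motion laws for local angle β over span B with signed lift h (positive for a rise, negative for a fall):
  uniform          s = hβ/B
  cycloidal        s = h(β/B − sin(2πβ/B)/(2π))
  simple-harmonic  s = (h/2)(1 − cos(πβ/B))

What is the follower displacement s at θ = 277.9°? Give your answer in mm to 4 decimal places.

seg 1 [0°–95.9°] dwell: s stays 0.0000
seg 2 [95.9°–232.9°] uniform, h=24: full span → s += 24 → s = 24.0000
seg 3 [232.9°–288.5°] simple-harmonic, h=-23: θ=277.9° here. β=45, B=55.6. -23/2·(1 − cos(π·0.8094)) = -20.9983 → s = 3.0017

3.0017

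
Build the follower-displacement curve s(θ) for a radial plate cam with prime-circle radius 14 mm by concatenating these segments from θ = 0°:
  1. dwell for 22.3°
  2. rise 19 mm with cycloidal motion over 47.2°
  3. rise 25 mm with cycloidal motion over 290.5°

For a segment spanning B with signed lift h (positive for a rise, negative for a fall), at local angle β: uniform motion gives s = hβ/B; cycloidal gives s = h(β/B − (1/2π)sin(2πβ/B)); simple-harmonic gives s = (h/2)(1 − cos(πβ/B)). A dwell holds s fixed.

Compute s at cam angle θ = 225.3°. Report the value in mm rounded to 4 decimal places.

seg 1 [0°–22.3°] dwell: s stays 0.0000
seg 2 [22.3°–69.5°] cycloidal, h=19: full span → s += 19 → s = 19.0000
seg 3 [69.5°–360°] cycloidal, h=25: θ=225.3° here. β=155.8, B=290.5. 25·(0.5363 − sin(2π·0.5363)/(2π)) = 14.3080 → s = 33.3080

33.3080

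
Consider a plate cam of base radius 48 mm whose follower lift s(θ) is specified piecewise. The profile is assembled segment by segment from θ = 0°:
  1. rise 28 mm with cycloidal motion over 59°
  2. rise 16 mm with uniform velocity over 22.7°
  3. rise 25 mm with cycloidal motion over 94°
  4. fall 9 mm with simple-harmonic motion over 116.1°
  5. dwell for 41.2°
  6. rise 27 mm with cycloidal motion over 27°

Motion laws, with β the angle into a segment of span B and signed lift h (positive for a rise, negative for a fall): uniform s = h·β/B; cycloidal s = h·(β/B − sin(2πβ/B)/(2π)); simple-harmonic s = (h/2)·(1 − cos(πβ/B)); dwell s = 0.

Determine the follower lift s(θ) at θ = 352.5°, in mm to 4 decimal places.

seg 1 [0°–59°] cycloidal, h=28: full span → s += 28 → s = 28.0000
seg 2 [59°–81.7°] uniform, h=16: full span → s += 16 → s = 44.0000
seg 3 [81.7°–175.7°] cycloidal, h=25: full span → s += 25 → s = 69.0000
seg 4 [175.7°–291.8°] simple-harmonic, h=-9: full span → s += -9 → s = 60.0000
seg 5 [291.8°–333°] dwell: s stays 60.0000
seg 6 [333°–360°] cycloidal, h=27: θ=352.5° here. β=19.5, B=27. 27·(0.7222 − sin(2π·0.7222)/(2π)) = 23.7319 → s = 83.7319

83.7319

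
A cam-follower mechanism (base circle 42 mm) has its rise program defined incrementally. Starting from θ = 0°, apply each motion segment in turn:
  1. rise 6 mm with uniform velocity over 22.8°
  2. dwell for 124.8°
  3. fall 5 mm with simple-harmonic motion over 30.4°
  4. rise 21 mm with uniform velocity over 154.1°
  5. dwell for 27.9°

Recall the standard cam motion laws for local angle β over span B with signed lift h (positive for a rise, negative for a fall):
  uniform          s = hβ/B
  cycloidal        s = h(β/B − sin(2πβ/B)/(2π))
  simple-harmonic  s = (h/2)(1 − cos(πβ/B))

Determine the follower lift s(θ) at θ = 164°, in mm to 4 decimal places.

seg 1 [0°–22.8°] uniform, h=6: full span → s += 6 → s = 6.0000
seg 2 [22.8°–147.6°] dwell: s stays 6.0000
seg 3 [147.6°–178°] simple-harmonic, h=-5: θ=164° here. β=16.4, B=30.4. -5/2·(1 − cos(π·0.5395)) = -2.8092 → s = 3.1908

3.1908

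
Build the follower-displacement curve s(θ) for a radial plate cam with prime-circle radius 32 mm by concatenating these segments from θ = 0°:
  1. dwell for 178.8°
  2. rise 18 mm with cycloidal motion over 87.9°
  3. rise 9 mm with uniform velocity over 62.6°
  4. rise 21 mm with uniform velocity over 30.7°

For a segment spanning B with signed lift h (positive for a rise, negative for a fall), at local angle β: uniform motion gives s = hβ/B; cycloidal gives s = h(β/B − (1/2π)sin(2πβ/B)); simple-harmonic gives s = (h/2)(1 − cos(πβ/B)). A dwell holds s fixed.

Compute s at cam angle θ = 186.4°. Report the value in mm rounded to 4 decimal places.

seg 1 [0°–178.8°] dwell: s stays 0.0000
seg 2 [178.8°–266.7°] cycloidal, h=18: θ=186.4° here. β=7.6, B=87.9. 18·(0.0865 − sin(2π·0.0865)/(2π)) = 0.0754 → s = 0.0754

0.0754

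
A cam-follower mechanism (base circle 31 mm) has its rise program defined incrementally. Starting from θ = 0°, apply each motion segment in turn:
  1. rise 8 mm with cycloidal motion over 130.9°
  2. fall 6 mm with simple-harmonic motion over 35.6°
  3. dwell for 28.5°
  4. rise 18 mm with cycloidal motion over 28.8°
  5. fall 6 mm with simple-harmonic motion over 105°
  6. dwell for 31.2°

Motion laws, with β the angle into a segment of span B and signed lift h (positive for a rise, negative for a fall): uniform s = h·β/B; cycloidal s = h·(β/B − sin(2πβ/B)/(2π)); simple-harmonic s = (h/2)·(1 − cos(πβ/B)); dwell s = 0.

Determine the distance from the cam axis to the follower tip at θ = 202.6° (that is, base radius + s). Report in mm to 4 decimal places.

seg 1 [0°–130.9°] cycloidal, h=8: full span → s += 8 → s = 8.0000
seg 2 [130.9°–166.5°] simple-harmonic, h=-6: full span → s += -6 → s = 2.0000
seg 3 [166.5°–195°] dwell: s stays 2.0000
seg 4 [195°–223.8°] cycloidal, h=18: θ=202.6° here. β=7.6, B=28.8. 18·(0.2639 − sin(2π·0.2639)/(2π)) = 1.8961 → s = 3.8961
radial distance = base radius + s = 31 + 3.8961 = 34.8961

34.8961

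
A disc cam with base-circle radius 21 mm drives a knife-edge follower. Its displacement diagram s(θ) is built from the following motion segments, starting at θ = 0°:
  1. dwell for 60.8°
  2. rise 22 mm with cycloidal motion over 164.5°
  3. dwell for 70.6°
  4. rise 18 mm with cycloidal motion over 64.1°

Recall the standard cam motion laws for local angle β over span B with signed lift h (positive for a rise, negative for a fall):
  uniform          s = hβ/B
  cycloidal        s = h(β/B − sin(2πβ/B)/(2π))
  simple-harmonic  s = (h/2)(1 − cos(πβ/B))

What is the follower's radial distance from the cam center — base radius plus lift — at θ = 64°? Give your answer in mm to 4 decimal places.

seg 1 [0°–60.8°] dwell: s stays 0.0000
seg 2 [60.8°–225.3°] cycloidal, h=22: θ=64° here. β=3.2, B=164.5. 22·(0.0195 − sin(2π·0.0195)/(2π)) = 0.0011 → s = 0.0011
radial distance = base radius + s = 21 + 0.0011 = 21.0011

21.0011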